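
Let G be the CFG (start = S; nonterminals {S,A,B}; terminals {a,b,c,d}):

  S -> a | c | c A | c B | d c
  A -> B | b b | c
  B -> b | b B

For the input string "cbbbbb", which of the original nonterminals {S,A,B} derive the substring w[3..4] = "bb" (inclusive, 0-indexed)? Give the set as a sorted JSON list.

CNF form of G:
  S -> T1 A | T1 B | T2 T1 | a | c
  A -> T0 B | T0 T0 | b | c
  B -> T0 B | b
  T0 -> b
  T1 -> c
  T2 -> d

CYK table (by increasing span) — only the sub-triangle for w[3..4]:
  cell(3,3) b: {A,B,T0}  orig:{A,B}
  cell(4,4) b: {A,B,T0}  orig:{A,B}
  cell(3,4) bb: {A,B}

Original NTs in T[3,4] deriving "bb": ["A", "B"]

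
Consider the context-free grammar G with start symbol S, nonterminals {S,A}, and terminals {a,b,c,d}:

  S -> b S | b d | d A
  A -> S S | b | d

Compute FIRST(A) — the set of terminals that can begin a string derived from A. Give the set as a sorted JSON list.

FIRST sets, iterate to fixpoint:
iter 1:
  A via A→b: +{b}
  A via A→d: +{d}
  S via S→b S: +{b}
  S via S→d A: +{d}
  FIRST[S]={b,d}  FIRST[A]={b,d}
iter 2: done
  FIRST[S]={b,d}  FIRST[A]={b,d}

FIRST(A) = ["b", "d"]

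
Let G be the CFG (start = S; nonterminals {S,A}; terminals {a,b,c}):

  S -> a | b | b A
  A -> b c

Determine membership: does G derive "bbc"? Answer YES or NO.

CNF form of G:
  S -> T0 A | a | b
  A -> T0 T1
  T0 -> b
  T1 -> c

CYK table (by increasing span):
  cell(0,0) b: {S,T0}  orig:{S}
  cell(1,1) b: {S,T0}  orig:{S}
  cell(2,2) c: {T1}  orig:{}
  cell(0,1) bb: ∅
  cell(1,2) bc: {A}
  cell(0,2) bbc: {S}

S ∈ T[0,2] ⇒ YES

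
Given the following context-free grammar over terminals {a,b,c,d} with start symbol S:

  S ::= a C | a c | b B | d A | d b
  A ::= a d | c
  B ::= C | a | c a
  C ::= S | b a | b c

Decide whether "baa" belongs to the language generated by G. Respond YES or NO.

Convert to CNF:
  S -> T0 C | T0 T2 | T1 A | T1 T3 | T3 B
  A -> T0 T1 | c
  B -> T0 C | T0 T2 | T1 A | T1 T3 | T2 T0 | T3 B | T3 T0 | T3 T2 | a
  C -> T0 C | T0 T2 | T1 A | T1 T3 | T3 B | T3 T0 | T3 T2
  T0 -> a
  T1 -> d
  T2 -> c
  T3 -> b

Fill CYK table bottom-up:
  [0..0]={T3}  "b"  orig:{}
  [1..1]={B,T0}  "a"  orig:{B}
  [2..2]={B,T0}  "a"  orig:{B}
  [0..1]={B,C,S}  "ba"
  [1..2]=∅  "aa"
  [0..2]=∅  "baa"

S ∉ T[0,2] ⇒ NO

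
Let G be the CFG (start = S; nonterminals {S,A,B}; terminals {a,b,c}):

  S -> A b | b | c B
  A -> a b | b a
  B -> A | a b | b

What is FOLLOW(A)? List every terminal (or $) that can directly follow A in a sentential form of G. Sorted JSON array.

FIRST sets, iterate to fixpoint:
[1]
  A via A→a b: +{a}
  A via A→b a: +{b}
  B via B→A: +{a,b}
  S via S→A b: +{a,b}
  S via S→c B: +{c}
  FIRST(S)={a,b,c}  FIRST(A)={a,b}  FIRST(B)={a,b}
[2] (stable)
  FIRST(S)={a,b,c}  FIRST(A)={a,b}  FIRST(B)={a,b}

FOLLOW sets:
seed FOLLOW(S) with $
[1]
  S→A b: FOLLOW(A) ⊇ FIRST(b) = {b}; new: +{b}
  S→c B: FOLLOW(B) ⊇ FOLLOW(S) ⊇ {$}; new: +{$}
  FOLLOW[S]={$}  FOLLOW[A]={b}  FOLLOW[B]={$}
[2]
  B→A: FOLLOW(A) ⊇ FOLLOW(B) ⊇ {$}; new: +{$}
  FOLLOW[S]={$}  FOLLOW[A]={$,b}  FOLLOW[B]={$}
[3] (no change)
  FOLLOW[S]={$}  FOLLOW[A]={$,b}  FOLLOW[B]={$}

FOLLOW(A) = ["$", "b"]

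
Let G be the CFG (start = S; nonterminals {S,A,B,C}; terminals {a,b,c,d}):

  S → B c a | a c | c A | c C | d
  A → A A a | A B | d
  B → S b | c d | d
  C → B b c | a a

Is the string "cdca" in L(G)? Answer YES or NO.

CNF form of G:
  S -> B X6 | T0 T2 | T2 A | T2 C | d
  A -> A B | A X4 | d
  B -> S T1 | T2 T3 | d
  C -> B X5 | T0 T0
  T0 -> a
  T1 -> b
  T2 -> c
  T3 -> d
  X4 -> A T0
  X5 -> T1 T2
  X6 -> T2 T0

Fill CYK table bottom-up:
  T[0,0] 'c' = {T2}  orig:{}
  T[1,1] 'd' = {A,B,S,T3}  orig:{A,B,S}
  T[2,2] 'c' = {T2}  orig:{}
  T[3,3] 'a' = {T0}  orig:{}
  T[0,1] 'cd' = {B,S}
  T[1,2] 'dc' = ∅
  T[2,3] 'ca' = {X6}  orig:{}
  T[0,2] 'cdc' = ∅
  T[1,3] 'dca' = {S}
  T[0,3] 'cdca' = {S}

S ∈ T[0,3] ⇒ YES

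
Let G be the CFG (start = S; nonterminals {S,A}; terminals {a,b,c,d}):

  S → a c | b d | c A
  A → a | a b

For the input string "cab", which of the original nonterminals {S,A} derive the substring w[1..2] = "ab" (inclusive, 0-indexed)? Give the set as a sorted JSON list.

Convert to CNF:
  S -> T0 T2 | T1 T3 | T2 A
  A -> T0 T1 | a
  T0 -> a
  T1 -> b
  T2 -> c
  T3 -> d

CYK fill (cells [i..j] with 1 ≤ i ≤ j ≤ 2 only):
  T[1,1] 'a' = {A,T0}  orig:{A}
  T[2,2] 'b' = {T1}  orig:{}
  T[1,2] 'ab' = {A}

Original NTs in T[1,2] deriving "ab": ["A"]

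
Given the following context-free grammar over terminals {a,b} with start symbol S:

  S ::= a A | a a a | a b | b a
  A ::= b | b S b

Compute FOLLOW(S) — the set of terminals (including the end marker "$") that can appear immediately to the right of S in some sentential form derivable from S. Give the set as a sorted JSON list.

FIRST iteration:
round 1:
  A via A→b: +{b}
  S via S→a A: +{a}
  S via S→b a: +{b}
  FIRST[S]={a,b}  FIRST[A]={b}
round 2: done
  FIRST[S]={a,b}  FIRST[A]={b}

FOLLOW iteration:
initialize: $ ∈ FOLLOW(S)
iter 1:
  A→b S b: FOLLOW(S) ⊇ FIRST(b) = {b}; new: +{b}
  S→a A: FOLLOW(A) ⊇ FOLLOW(S) ⊇ {$,b}; new: +{$,b}
  FOLLOW(S)={$,b}  FOLLOW(A)={$,b}
iter 2: — fixpoint
  FOLLOW(S)={$,b}  FOLLOW(A)={$,b}

FOLLOW(S) = ["$", "b"]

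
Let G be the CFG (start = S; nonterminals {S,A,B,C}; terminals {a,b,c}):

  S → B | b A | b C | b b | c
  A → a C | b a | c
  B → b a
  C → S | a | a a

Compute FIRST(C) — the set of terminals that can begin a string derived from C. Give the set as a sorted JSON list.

FIRST iteration:
[1]
  A via A→a C: +{a}
  A via A→b a: +{b}
  A via A→c: +{c}
  B via B→b a: +{b}
  C via C→a: +{a}
  S via S→B: +{b}
  S via S→c: +{c}
  S: {b,c}  A: {a,b,c}  B: {b}  C: {a}
[2]
  C via C→S: +{b,c}
  S: {b,c}  A: {a,b,c}  B: {b}  C: {a,b,c}
[3] — fixpoint
  S: {b,c}  A: {a,b,c}  B: {b}  C: {a,b,c}

FIRST(C) = ["a", "b", "c"]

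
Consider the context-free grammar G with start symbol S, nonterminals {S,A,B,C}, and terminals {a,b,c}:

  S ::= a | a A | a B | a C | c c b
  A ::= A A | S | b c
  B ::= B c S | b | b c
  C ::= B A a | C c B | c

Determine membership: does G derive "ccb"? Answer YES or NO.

CNF form of G:
  S -> T0 A | T0 B | T0 C | T2 X7 | a
  A -> A A | T0 A | T0 B | T0 C | T1 T2 | T2 X3 | a
  B -> B X4 | T1 T2 | b
  C -> B X5 | C X6 | c
  T0 -> a
  T1 -> b
  T2 -> c
  X3 -> T2 T1
  X4 -> T2 S
  X5 -> A T0
  X6 -> T2 B
  X7 -> T2 T1

CYK table (by increasing span):
  [0..0]={C,T2}  "c"  orig:{C}
  [1..1]={C,T2}  "c"  orig:{C}
  [2..2]={B,T1}  "b"  orig:{B}
  [0..1]=∅  "cc"
  [1..2]={X3,X6,X7}  "cb"  orig:{}
  [0..2]={A,C,S}  "ccb"

S ∈ T[0,2] ⇒ YES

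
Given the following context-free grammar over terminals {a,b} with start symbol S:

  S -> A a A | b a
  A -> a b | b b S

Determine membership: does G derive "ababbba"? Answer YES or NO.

Convert to CNF:
  S -> A X3 | T1 T0
  A -> T0 T1 | T1 X2
  T0 -> a
  T1 -> b
  X2 -> T1 S
  X3 -> T0 A

CYK table (by increasing span):
  T[0,0] 'a' = {T0}  orig:{}
  T[1,1] 'b' = {T1}  orig:{}
  T[2,2] 'a' = {T0}  orig:{}
  T[3,3] 'b' = {T1}  orig:{}
  T[4,4] 'b' = {T1}  orig:{}
  T[5,5] 'b' = {T1}  orig:{}
  T[6,6] 'a' = {T0}  orig:{}
  T[0,1] 'ab' = {A}
  T[1,2] 'ba' = {S}
  T[2,3] 'ab' = {A}
  T[3,4] 'bb' = ∅
  T[4,5] 'bb' = ∅
  T[5,6] 'ba' = {S}
  T[0,2] 'aba' = ∅
  T[1,3] 'bab' = ∅
  T[2,4] 'abb' = ∅
  T[3,5] 'bbb' = ∅
  T[4,6] 'bba' = {X2}  orig:{}
  T[0,3] 'abab' = ∅
  T[1,4] 'babb' = ∅
  T[2,5] 'abbb' = ∅
  T[3,6] 'bbba' = {A}
  T[0,4] 'ababb' = ∅
  T[1,5] 'babbb' = ∅
  T[2,6] 'abbba' = {X3}  orig:{}
  T[0,5] 'ababbb' = ∅
  T[1,6] 'babbba' = ∅
  T[0,6] 'ababbba' = {S}

S ∈ T[0,6] ⇒ YES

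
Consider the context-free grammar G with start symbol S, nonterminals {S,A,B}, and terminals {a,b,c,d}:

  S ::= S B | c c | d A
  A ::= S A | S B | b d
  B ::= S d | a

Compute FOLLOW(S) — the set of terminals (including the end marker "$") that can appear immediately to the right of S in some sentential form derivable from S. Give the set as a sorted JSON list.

FIRST sets, iterate to fixpoint:
[1]
  A via A→b d: +{b}
  B via B→a: +{a}
  S via S→c c: +{c}
  S via S→d A: +{d}
  FIRST(S)={c,d}  FIRST(A)={b}  FIRST(B)={a}
[2]
  A via A→S A: +{c,d}
  B via B→S d: +{c,d}
  FIRST(S)={c,d}  FIRST(A)={b,c,d}  FIRST(B)={a,c,d}
[3] (stable)
  FIRST(S)={c,d}  FIRST(A)={b,c,d}  FIRST(B)={a,c,d}

FOLLOW iteration:
FOLLOW(S) := {$}
round 1:
  A→S A: FOLLOW(S) ⊇ FIRST(A) = {b,c,d}; new: +{b,c,d}
  A→S B: FOLLOW(S) ⊇ FIRST(B) = {a,c,d}; new: +{a}
  S→S B: FOLLOW(B) ⊇ FOLLOW(S) ⊇ {$,a,b,c,d}; new: +{$,a,b,c,d}
  S→d A: FOLLOW(A) ⊇ FOLLOW(S) ⊇ {$,a,b,c,d}; new: +{$,a,b,c,d}
  FOLLOW(S)={$,a,b,c,d}  FOLLOW(A)={$,a,b,c,d}  FOLLOW(B)={$,a,b,c,d}
round 2: — fixpoint
  FOLLOW(S)={$,a,b,c,d}  FOLLOW(A)={$,a,b,c,d}  FOLLOW(B)={$,a,b,c,d}

FOLLOW(S) = ["$", "a", "b", "c", "d"]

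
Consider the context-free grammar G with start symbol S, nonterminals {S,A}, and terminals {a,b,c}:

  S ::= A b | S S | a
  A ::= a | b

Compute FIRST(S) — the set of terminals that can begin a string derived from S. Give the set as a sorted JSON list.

FIRST iteration:
pass 1:
  A via A→a: +{a}
  A via A→b: +{b}
  S via S→A b: +{a,b}
  FIRST[S]={a,b}  FIRST[A]={a,b}
pass 2: done
  FIRST[S]={a,b}  FIRST[A]={a,b}

FIRST(S) = ["a", "b"]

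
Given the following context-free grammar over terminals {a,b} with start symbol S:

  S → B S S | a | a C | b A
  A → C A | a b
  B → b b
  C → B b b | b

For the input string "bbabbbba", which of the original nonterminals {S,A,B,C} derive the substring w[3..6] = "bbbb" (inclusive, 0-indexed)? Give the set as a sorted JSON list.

CNF form of G:
  S -> B X3 | T0 C | T1 A | a
  A -> C A | T0 T1
  B -> T1 T1
  C -> B X2 | b
  T0 -> a
  T1 -> b
  X2 -> T1 T1
  X3 -> S S

CYK table (by increasing span), restricted to cells inside w[3..6]:
  cell(3,3) b: {C,T1}  orig:{C}
  cell(4,4) b: {C,T1}  orig:{C}
  cell(5,5) b: {C,T1}  orig:{C}
  cell(6,6) b: {C,T1}  orig:{C}
  cell(3,4) bb: {B,X2}  orig:{B}
  cell(4,5) bb: {B,X2}  orig:{B}
  cell(5,6) bb: {B,X2}  orig:{B}
  cell(3,5) bbb: ∅
  cell(4,6) bbb: ∅
  cell(3,6) bbbb: {C}

Original NTs in T[3,6] deriving "bbbb": ["C"]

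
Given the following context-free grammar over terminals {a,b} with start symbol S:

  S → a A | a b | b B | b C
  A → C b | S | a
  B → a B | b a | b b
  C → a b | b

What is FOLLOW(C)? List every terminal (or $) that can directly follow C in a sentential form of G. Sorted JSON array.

FIRST iteration:
iter 1:
  A via A→a: +{a}
  B via B→a B: +{a}
  B via B→b a: +{b}
  C via C→a b: +{a}
  C via C→b: +{b}
  S via S→a A: +{a}
  S via S→b B: +{b}
  S: {a,b}  A: {a}  B: {a,b}  C: {a,b}
iter 2:
  A via A→C b: +{b}
  S: {a,b}  A: {a,b}  B: {a,b}  C: {a,b}
iter 3: (stable)
  S: {a,b}  A: {a,b}  B: {a,b}  C: {a,b}

FOLLOW sets:
seed FOLLOW(S) with $
pass 1:
  A→C b: FOLLOW(C) ⊇ FIRST(b) = {b}; new: +{b}
  S→a A: FOLLOW(A) ⊇ FOLLOW(S) ⊇ {$}; new: +{$}
  S→b B: FOLLOW(B) ⊇ FOLLOW(S) ⊇ {$}; new: +{$}
  S→b C: FOLLOW(C) ⊇ FOLLOW(S) ⊇ {$}; new: +{$}
  FOLLOW(S)={$}  FOLLOW(A)={$}  FOLLOW(B)={$}  FOLLOW(C)={$,b}
pass 2: (no change)
  FOLLOW(S)={$}  FOLLOW(A)={$}  FOLLOW(B)={$}  FOLLOW(C)={$,b}

FOLLOW(C) = ["$", "b"]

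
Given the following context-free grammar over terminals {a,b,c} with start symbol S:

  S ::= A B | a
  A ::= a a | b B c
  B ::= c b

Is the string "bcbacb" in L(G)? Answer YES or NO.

Convert to CNF:
  S -> A B | a
  A -> T0 T0 | T1 X3
  B -> T2 T1
  T0 -> a
  T1 -> b
  T2 -> c
  X3 -> B T2

CYK table (by increasing span):
  [0..0]={T1}  "b"  orig:{}
  [1..1]={T2}  "c"  orig:{}
  [2..2]={T1}  "b"  orig:{}
  [3..3]={S,T0}  "a"  orig:{S}
  [4..4]={T2}  "c"  orig:{}
  [5..5]={T1}  "b"  orig:{}
  [0..1]=∅  "bc"
  [1..2]={B}  "cb"
  [2..3]=∅  "ba"
  [3..4]=∅  "ac"
  [4..5]={B}  "cb"
  [0..2]=∅  "bcb"
  [1..3]=∅  "cba"
  [2..4]=∅  "bac"
  [3..5]=∅  "acb"
  [0..3]=∅  "bcba"
  [1..4]=∅  "cbac"
  [2..5]=∅  "bacb"
  [0..4]=∅  "bcbac"
  [1..5]=∅  "cbacb"
  [0..5]=∅  "bcbacb"

S ∉ T[0,5] ⇒ NO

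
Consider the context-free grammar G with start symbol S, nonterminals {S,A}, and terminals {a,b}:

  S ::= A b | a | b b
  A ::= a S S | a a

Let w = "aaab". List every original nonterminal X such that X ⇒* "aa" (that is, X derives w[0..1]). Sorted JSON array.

CNF form of G:
  S -> A T1 | T1 T1 | a
  A -> T0 T0 | T0 X2
  T0 -> a
  T1 -> b
  X2 -> S S

CYK table (by increasing span), restricted to cells inside w[0..1]:
  cell(0,0) a: {S,T0}  orig:{S}
  cell(1,1) a: {S,T0}  orig:{S}
  cell(0,1) aa: {A,X2}  orig:{A}

Original NTs in T[0,1] deriving "aa": ["A"]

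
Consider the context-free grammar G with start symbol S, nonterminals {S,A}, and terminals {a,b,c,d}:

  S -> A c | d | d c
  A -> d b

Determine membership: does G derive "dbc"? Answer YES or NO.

Convert to CNF:
  S -> A T2 | T0 T2 | d
  A -> T0 T1
  T0 -> d
  T1 -> b
  T2 -> c

CYK fill:
  cell(0,0) d: {S,T0}  orig:{S}
  cell(1,1) b: {T1}  orig:{}
  cell(2,2) c: {T2}  orig:{}
  cell(0,1) db: {A}
  cell(1,2) bc: ∅
  cell(0,2) dbc: {S}

S ∈ T[0,2] ⇒ YES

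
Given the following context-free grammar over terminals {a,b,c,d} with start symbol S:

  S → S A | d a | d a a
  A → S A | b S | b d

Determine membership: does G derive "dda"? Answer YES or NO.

CNF form of G:
  S -> S A | T1 T2 | T1 X3
  A -> S A | T0 S | T0 T1
  T0 -> b
  T1 -> d
  T2 -> a
  X3 -> T2 T2

CYK fill:
  cell(0,0) d: {T1}  orig:{}
  cell(1,1) d: {T1}  orig:{}
  cell(2,2) a: {T2}  orig:{}
  cell(0,1) dd: ∅
  cell(1,2) da: {S}
  cell(0,2) dda: ∅

S ∉ T[0,2] ⇒ NO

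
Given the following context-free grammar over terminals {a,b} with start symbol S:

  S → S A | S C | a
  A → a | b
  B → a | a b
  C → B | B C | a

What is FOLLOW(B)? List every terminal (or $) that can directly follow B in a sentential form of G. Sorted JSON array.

Compute FIRST by fixpoint:
pass 1:
  A via A→a: +{a}
  A via A→b: +{b}
  B via B→a: +{a}
  C via C→B: +{a}
  S via S→a: +{a}
  FIRST[S]={a}  FIRST[A]={a,b}  FIRST[B]={a}  FIRST[C]={a}
pass 2: (stable)
  FIRST[S]={a}  FIRST[A]={a,b}  FIRST[B]={a}  FIRST[C]={a}

Compute FOLLOW by fixpoint:
seed FOLLOW(S) with $
pass 1:
  C→B C: FOLLOW(B) ⊇ FIRST(C) = {a}; new: +{a}
  S→S A: FOLLOW(S) ⊇ FIRST(A) = {a,b}; new: +{a,b}
  S→S A: FOLLOW(A) ⊇ FOLLOW(S) ⊇ {$,a,b}; new: +{$,a,b}
  S→S C: FOLLOW(C) ⊇ FOLLOW(S) ⊇ {$,a,b}; new: +{$,a,b}
  S: {$,a,b}  A: {$,a,b}  B: {a}  C: {$,a,b}
pass 2:
  C→B: FOLLOW(B) ⊇ FOLLOW(C) ⊇ {$,a,b}; new: +{$,b}
  S: {$,a,b}  A: {$,a,b}  B: {$,a,b}  C: {$,a,b}
pass 3: done
  S: {$,a,b}  A: {$,a,b}  B: {$,a,b}  C: {$,a,b}

FOLLOW(B) = ["$", "a", "b"]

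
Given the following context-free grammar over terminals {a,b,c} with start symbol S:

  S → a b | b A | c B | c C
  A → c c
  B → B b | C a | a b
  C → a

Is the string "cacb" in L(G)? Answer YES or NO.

CNF form of G:
  S -> T0 B | T0 C | T1 A | T2 T1
  A -> T0 T0
  B -> B T1 | C T2 | T2 T1
  C -> a
  T0 -> c
  T1 -> b
  T2 -> a

Fill CYK table bottom-up:
  T[0,0] 'c' = {T0}  orig:{}
  T[1,1] 'a' = {C,T2}  orig:{C}
  T[2,2] 'c' = {T0}  orig:{}
  T[3,3] 'b' = {T1}  orig:{}
  T[0,1] 'ca' = {S}
  T[1,2] 'ac' = ∅
  T[2,3] 'cb' = ∅
  T[0,2] 'cac' = ∅
  T[1,3] 'acb' = ∅
  T[0,3] 'cacb' = ∅

S ∉ T[0,3] ⇒ NO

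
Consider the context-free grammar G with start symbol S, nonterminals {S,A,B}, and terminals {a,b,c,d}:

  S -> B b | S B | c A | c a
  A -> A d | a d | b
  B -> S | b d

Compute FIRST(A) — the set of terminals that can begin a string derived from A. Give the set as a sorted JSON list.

Compute FIRST by fixpoint:
pass 1:
  A via A→a d: +{a}
  A via A→b: +{b}
  B via B→b d: +{b}
  S via S→B b: +{b}
  S via S→c A: +{c}
  S: {b,c}  A: {a,b}  B: {b}
pass 2:
  B via B→S: +{c}
  S: {b,c}  A: {a,b}  B: {b,c}
pass 3: (no change)
  S: {b,c}  A: {a,b}  B: {b,c}

FIRST(A) = ["a", "b"]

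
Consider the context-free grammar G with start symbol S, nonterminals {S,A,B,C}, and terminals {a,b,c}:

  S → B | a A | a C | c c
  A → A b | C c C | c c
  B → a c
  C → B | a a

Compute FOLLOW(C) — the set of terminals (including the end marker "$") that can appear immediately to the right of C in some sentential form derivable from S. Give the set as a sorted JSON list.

FIRST sets, iterate to fixpoint:
[1]
  A via A→c c: +{c}
  B via B→a c: +{a}
  C via C→B: +{a}
  S via S→B: +{a}
  S via S→c c: +{c}
  FIRST(S)={a,c}  FIRST(A)={c}  FIRST(B)={a}  FIRST(C)={a}
[2]
  A via A→C c C: +{a}
  FIRST(S)={a,c}  FIRST(A)={a,c}  FIRST(B)={a}  FIRST(C)={a}
[3] — fixpoint
  FIRST(S)={a,c}  FIRST(A)={a,c}  FIRST(B)={a}  FIRST(C)={a}

Compute FOLLOW by fixpoint:
seed FOLLOW(S) with $
pass 1:
  A→A b: FOLLOW(A) ⊇ FIRST(b) = {b}; new: +{b}
  A→C c C: FOLLOW(C) ⊇ FIRST(c) = {c}; new: +{c}
  A→C c C: FOLLOW(C) ⊇ FOLLOW(A) ⊇ {b}; new: +{b}
  C→B: FOLLOW(B) ⊇ FOLLOW(C) ⊇ {b,c}; new: +{b,c}
  S→B: FOLLOW(B) ⊇ FOLLOW(S) ⊇ {$}; new: +{$}
  S→a A: FOLLOW(A) ⊇ FOLLOW(S) ⊇ {$}; new: +{$}
  S→a C: FOLLOW(C) ⊇ FOLLOW(S) ⊇ {$}; new: +{$}
  FOLLOW(S)={$}  FOLLOW(A)={$,b}  FOLLOW(B)={$,b,c}  FOLLOW(C)={$,b,c}
pass 2: (stable)
  FOLLOW(S)={$}  FOLLOW(A)={$,b}  FOLLOW(B)={$,b,c}  FOLLOW(C)={$,b,c}

FOLLOW(C) = ["$", "b", "c"]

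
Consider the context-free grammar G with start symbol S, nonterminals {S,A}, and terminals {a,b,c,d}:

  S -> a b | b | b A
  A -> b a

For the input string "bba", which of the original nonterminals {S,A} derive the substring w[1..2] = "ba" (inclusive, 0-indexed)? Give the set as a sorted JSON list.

Convert to CNF:
  S -> T0 A | T1 T0 | b
  A -> T0 T1
  T0 -> b
  T1 -> a

CYK table (by increasing span) — only the sub-triangle for w[1..2]:
  [1..1]={S,T0}  "b"  orig:{S}
  [2..2]={T1}  "a"  orig:{}
  [1..2]={A}  "ba"

Original NTs in T[1,2] deriving "ba": ["A"]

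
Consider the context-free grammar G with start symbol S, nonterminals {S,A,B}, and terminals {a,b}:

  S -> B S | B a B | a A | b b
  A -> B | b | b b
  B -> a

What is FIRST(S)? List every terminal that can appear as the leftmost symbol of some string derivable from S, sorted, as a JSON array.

FIRST sets, iterate to fixpoint:
round 1:
  A via A→b: +{b}
  B via B→a: +{a}
  S via S→B S: +{a}
  S via S→b b: +{b}
  S: {a,b}  A: {b}  B: {a}
round 2:
  A via A→B: +{a}
  S: {a,b}  A: {a,b}  B: {a}
round 3: (stable)
  S: {a,b}  A: {a,b}  B: {a}

FIRST(S) = ["a", "b"]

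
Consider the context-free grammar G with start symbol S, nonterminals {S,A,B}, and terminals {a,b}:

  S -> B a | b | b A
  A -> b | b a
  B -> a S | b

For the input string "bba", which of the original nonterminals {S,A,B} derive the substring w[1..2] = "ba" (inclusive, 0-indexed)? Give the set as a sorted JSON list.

CNF form of G:
  S -> B T1 | T0 A | b
  A -> T0 T1 | b
  B -> T1 S | b
  T0 -> b
  T1 -> a

CYK fill — only the sub-triangle for w[1..2]:
  T[1,1] 'b' = {A,B,S,T0}  orig:{A,B,S}
  T[2,2] 'a' = {T1}  orig:{}
  T[1,2] 'ba' = {A,S}

Original NTs in T[1,2] deriving "ba": ["A", "S"]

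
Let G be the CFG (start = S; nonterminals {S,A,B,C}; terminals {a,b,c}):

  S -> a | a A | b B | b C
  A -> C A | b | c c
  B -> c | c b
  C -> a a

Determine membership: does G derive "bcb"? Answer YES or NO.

Convert to CNF:
  S -> T1 B | T1 C | T2 A | a
  A -> C A | T0 T0 | b
  B -> T0 T1 | c
  C -> T2 T2
  T0 -> c
  T1 -> b
  T2 -> a

CYK fill:
  cell(0,0) b: {A,T1}  orig:{A}
  cell(1,1) c: {B,T0}  orig:{B}
  cell(2,2) b: {A,T1}  orig:{A}
  cell(0,1) bc: {S}
  cell(1,2) cb: {B}
  cell(0,2) bcb: {S}

S ∈ T[0,2] ⇒ YES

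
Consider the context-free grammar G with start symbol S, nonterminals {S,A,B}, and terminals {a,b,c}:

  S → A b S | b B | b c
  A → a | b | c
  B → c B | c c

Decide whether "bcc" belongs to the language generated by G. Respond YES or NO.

Convert to CNF:
  S -> A X2 | T1 B | T1 T0
  A -> a | b | c
  B -> T0 B | T0 T0
  T0 -> c
  T1 -> b
  X2 -> T1 S

Fill CYK table bottom-up:
  cell(0,0) b: {A,T1}  orig:{A}
  cell(1,1) c: {A,T0}  orig:{A}
  cell(2,2) c: {A,T0}  orig:{A}
  cell(0,1) bc: {S}
  cell(1,2) cc: {B}
  cell(0,2) bcc: {S}

S ∈ T[0,2] ⇒ YES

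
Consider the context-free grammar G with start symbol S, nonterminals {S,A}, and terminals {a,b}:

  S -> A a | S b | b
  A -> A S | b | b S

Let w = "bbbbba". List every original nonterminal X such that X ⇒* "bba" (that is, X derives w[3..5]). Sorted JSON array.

Convert to CNF:
  S -> A T1 | S T0 | b
  A -> A S | T0 S | b
  T0 -> b
  T1 -> a

CYK table (by increasing span), restricted to cells inside w[3..5]:
  T[3,3] 'b' = {A,S,T0}  orig:{A,S}
  T[4,4] 'b' = {A,S,T0}  orig:{A,S}
  T[5,5] 'a' = {T1}  orig:{}
  T[3,4] 'bb' = {A,S}
  T[4,5] 'ba' = {S}
  T[3,5] 'bba' = {A,S}

Original NTs in T[3,5] deriving "bba": ["A", "S"]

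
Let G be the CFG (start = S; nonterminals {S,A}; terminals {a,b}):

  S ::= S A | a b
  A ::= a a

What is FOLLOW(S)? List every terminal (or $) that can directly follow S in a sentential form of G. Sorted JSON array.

FIRST sets, iterate to fixpoint:
[1]
  A via A→a a: +{a}
  S via S→a b: +{a}
  S: {a}  A: {a}
[2] (no change)
  S: {a}  A: {a}

Compute FOLLOW by fixpoint:
initialize: $ ∈ FOLLOW(S)
round 1:
  S→S A: FOLLOW(S) ⊇ FIRST(A) = {a}; new: +{a}
  S→S A: FOLLOW(A) ⊇ FOLLOW(S) ⊇ {$,a}; new: +{$,a}
  FOLLOW[S]={$,a}  FOLLOW[A]={$,a}
round 2: (no change)
  FOLLOW[S]={$,a}  FOLLOW[A]={$,a}

FOLLOW(S) = ["$", "a"]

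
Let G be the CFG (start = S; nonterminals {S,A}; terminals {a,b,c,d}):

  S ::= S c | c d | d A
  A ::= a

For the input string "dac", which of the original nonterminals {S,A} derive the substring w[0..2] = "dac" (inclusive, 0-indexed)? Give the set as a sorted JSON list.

Convert to CNF:
  S -> S T0 | T0 T1 | T1 A
  A -> a
  T0 -> c
  T1 -> d

CYK table (by increasing span), restricted to cells inside w[0..2]:
  [0..0]={T1}  "d"  orig:{}
  [1..1]={A}  "a"
  [2..2]={T0}  "c"  orig:{}
  [0..1]={S}  "da"
  [1..2]=∅  "ac"
  [0..2]={S}  "dac"

Original NTs in T[0,2] deriving "dac": ["S"]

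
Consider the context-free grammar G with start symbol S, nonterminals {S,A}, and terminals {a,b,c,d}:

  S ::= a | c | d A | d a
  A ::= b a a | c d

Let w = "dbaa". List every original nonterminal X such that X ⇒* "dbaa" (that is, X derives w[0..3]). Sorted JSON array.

Convert to CNF:
  S -> T3 A | T3 T1 | a | c
  A -> T0 X4 | T2 T3
  T0 -> b
  T1 -> a
  T2 -> c
  T3 -> d
  X4 -> T1 T1

Fill CYK table bottom-up — only the sub-triangle for w[0..3]:
  cell(0,0) d: {T3}  orig:{}
  cell(1,1) b: {T0}  orig:{}
  cell(2,2) a: {S,T1}  orig:{S}
  cell(3,3) a: {S,T1}  orig:{S}
  cell(0,1) db: ∅
  cell(1,2) ba: ∅
  cell(2,3) aa: {X4}  orig:{}
  cell(0,2) dba: ∅
  cell(1,3) baa: {A}
  cell(0,3) dbaa: {S}

Original NTs in T[0,3] deriving "dbaa": ["S"]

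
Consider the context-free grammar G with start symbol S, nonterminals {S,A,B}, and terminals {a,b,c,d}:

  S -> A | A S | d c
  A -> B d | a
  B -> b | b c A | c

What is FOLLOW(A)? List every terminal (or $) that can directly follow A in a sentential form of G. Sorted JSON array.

FIRST sets, iterate to fixpoint:
[1]
  A via A→a: +{a}
  B via B→b: +{b}
  B via B→c: +{c}
  S via S→A: +{a}
  S via S→d c: +{d}
  FIRST[S]={a,d}  FIRST[A]={a}  FIRST[B]={b,c}
[2]
  A via A→B d: +{b,c}
  S via S→A: +{b,c}
  FIRST[S]={a,b,c,d}  FIRST[A]={a,b,c}  FIRST[B]={b,c}
[3] — fixpoint
  FIRST[S]={a,b,c,d}  FIRST[A]={a,b,c}  FIRST[B]={b,c}

Compute FOLLOW by fixpoint:
FOLLOW(S) := {$}
[1]
  A→B d: FOLLOW(B) ⊇ FIRST(d) = {d}; new: +{d}
  B→b c A: FOLLOW(A) ⊇ FOLLOW(B) ⊇ {d}; new: +{d}
  S→A: FOLLOW(A) ⊇ FOLLOW(S) ⊇ {$}; new: +{$}
  S→A S: FOLLOW(A) ⊇ FIRST(S) = {a,b,c,d}; new: +{a,b,c}
  FOLLOW(S)={$}  FOLLOW(A)={$,a,b,c,d}  FOLLOW(B)={d}
[2] — fixpoint
  FOLLOW(S)={$}  FOLLOW(A)={$,a,b,c,d}  FOLLOW(B)={d}

FOLLOW(A) = ["$", "a", "b", "c", "d"]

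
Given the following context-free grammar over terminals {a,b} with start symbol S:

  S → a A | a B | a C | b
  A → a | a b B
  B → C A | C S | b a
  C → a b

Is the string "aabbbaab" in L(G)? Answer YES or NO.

CNF form of G:
  S -> T0 A | T0 B | T0 C | b
  A -> T0 X2 | a
  B -> C A | C S | T1 T0
  C -> T0 T1
  T0 -> a
  T1 -> b
  X2 -> T1 B

CYK table (by increasing span):
  T[0,0] 'a' = {A,T0}  orig:{A}
  T[1,1] 'a' = {A,T0}  orig:{A}
  T[2,2] 'b' = {S,T1}  orig:{S}
  T[3,3] 'b' = {S,T1}  orig:{S}
  T[4,4] 'b' = {S,T1}  orig:{S}
  T[5,5] 'a' = {A,T0}  orig:{A}
  T[6,6] 'a' = {A,T0}  orig:{A}
  T[7,7] 'b' = {S,T1}  orig:{S}
  T[0,1] 'aa' = {S}
  T[1,2] 'ab' = {C}
  T[2,3] 'bb' = ∅
  T[3,4] 'bb' = ∅
  T[4,5] 'ba' = {B}
  T[5,6] 'aa' = {S}
  T[6,7] 'ab' = {C}
  T[0,2] 'aab' = {S}
  T[1,3] 'abb' = {B}
  T[2,4] 'bbb' = ∅
  T[3,5] 'bba' = {X2}  orig:{}
  T[4,6] 'baa' = ∅
  T[5,7] 'aab' = {S}
  T[0,3] 'aabb' = {S}
  T[1,4] 'abbb' = ∅
  T[2,5] 'bbba' = ∅
  T[3,6] 'bbaa' = ∅
  T[4,7] 'baab' = ∅
  T[0,4] 'aabbb' = ∅
  T[1,5] 'abbba' = ∅
  T[2,6] 'bbbaa' = ∅
  T[3,7] 'bbaab' = ∅
  T[0,5] 'aabbba' = ∅
  T[1,6] 'abbbaa' = ∅
  T[2,7] 'bbbaab' = ∅
  T[0,6] 'aabbbaa' = ∅
  T[1,7] 'abbbaab' = ∅
  T[0,7] 'aabbbaab' = ∅

S ∉ T[0,7] ⇒ NO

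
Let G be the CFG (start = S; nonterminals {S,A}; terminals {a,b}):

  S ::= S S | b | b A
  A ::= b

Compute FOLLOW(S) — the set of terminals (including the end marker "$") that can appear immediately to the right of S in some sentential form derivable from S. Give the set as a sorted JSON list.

FIRST sets, iterate to fixpoint:
iter 1:
  A via A→b: +{b}
  S via S→b: +{b}
  FIRST[S]={b}  FIRST[A]={b}
iter 2: (stable)
  FIRST[S]={b}  FIRST[A]={b}

FOLLOW iteration:
FOLLOW(S) := {$}
iter 1:
  S→S S: FOLLOW(S) ⊇ FIRST(S) = {b}; new: +{b}
  S→b A: FOLLOW(A) ⊇ FOLLOW(S) ⊇ {$,b}; new: +{$,b}
  S: {$,b}  A: {$,b}
iter 2: done
  S: {$,b}  A: {$,b}

FOLLOW(S) = ["$", "b"]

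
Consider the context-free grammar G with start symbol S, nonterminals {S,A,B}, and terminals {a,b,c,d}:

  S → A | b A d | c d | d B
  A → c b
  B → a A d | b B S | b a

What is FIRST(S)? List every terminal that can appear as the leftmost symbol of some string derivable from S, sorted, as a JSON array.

FIRST sets, iterate to fixpoint:
round 1:
  A via A→c b: +{c}
  B via B→a A d: +{a}
  B via B→b B S: +{b}
  S via S→A: +{c}
  S via S→b A d: +{b}
  S via S→d B: +{d}
  FIRST(S)={b,c,d}  FIRST(A)={c}  FIRST(B)={a,b}
round 2: (stable)
  FIRST(S)={b,c,d}  FIRST(A)={c}  FIRST(B)={a,b}

FIRST(S) = ["b", "c", "d"]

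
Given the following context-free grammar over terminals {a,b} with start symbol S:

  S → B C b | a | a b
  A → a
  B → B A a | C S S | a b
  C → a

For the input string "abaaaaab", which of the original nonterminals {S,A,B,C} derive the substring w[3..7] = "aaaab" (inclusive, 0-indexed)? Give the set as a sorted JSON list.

CNF form of G:
  S -> B X4 | T0 T1 | a
  A -> a
  B -> B X2 | C X3 | T0 T1
  C -> a
  T0 -> a
  T1 -> b
  X2 -> A T0
  X3 -> S S
  X4 -> C T1

Fill CYK table bottom-up (cells [i..j] with 3 ≤ i ≤ j ≤ 7 only):
  [3..3]={A,C,S,T0}  "a"  orig:{A,C,S}
  [4..4]={A,C,S,T0}  "a"  orig:{A,C,S}
  [5..5]={A,C,S,T0}  "a"  orig:{A,C,S}
  [6..6]={A,C,S,T0}  "a"  orig:{A,C,S}
  [7..7]={T1}  "b"  orig:{}
  [3..4]={X2,X3}  "aa"  orig:{}
  [4..5]={X2,X3}  "aa"  orig:{}
  [5..6]={X2,X3}  "aa"  orig:{}
  [6..7]={B,S,X4}  "ab"  orig:{B,S}
  [3..5]={B}  "aaa"
  [4..6]={B}  "aaa"
  [5..7]={X3}  "aab"  orig:{}
  [3..6]=∅  "aaaa"
  [4..7]={B}  "aaab"
  [3..7]={S}  "aaaab"

Original NTs in T[3,7] deriving "aaaab": ["S"]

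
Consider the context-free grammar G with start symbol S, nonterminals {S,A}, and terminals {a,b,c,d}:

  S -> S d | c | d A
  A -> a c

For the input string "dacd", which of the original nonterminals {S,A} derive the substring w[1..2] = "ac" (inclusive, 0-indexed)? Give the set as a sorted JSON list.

CNF form of G:
  S -> S T2 | T2 A | c
  A -> T0 T1
  T0 -> a
  T1 -> c
  T2 -> d

CYK fill (cells [i..j] with 1 ≤ i ≤ j ≤ 2 only):
  [1..1]={T0}  "a"  orig:{}
  [2..2]={S,T1}  "c"  orig:{S}
  [1..2]={A}  "ac"

Original NTs in T[1,2] deriving "ac": ["A"]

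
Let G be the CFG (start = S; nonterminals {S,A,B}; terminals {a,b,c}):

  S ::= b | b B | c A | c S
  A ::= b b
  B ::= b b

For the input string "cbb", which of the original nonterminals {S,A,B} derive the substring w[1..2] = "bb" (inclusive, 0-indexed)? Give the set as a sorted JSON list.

Convert to CNF:
  S -> T0 B | T1 A | T1 S | b
  A -> T0 T0
  B -> T0 T0
  T0 -> b
  T1 -> c

CYK table (by increasing span) — only the sub-triangle for w[1..2]:
  [1..1]={S,T0}  "b"  orig:{S}
  [2..2]={S,T0}  "b"  orig:{S}
  [1..2]={A,B}  "bb"

Original NTs in T[1,2] deriving "bb": ["A", "B"]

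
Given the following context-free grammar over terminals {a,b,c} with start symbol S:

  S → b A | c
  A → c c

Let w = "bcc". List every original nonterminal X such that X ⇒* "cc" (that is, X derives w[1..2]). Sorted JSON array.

CNF form of G:
  S -> T1 A | c
  A -> T0 T0
  T0 -> c
  T1 -> b

Fill CYK table bottom-up — only the sub-triangle for w[1..2]:
  cell(1,1) c: {S,T0}  orig:{S}
  cell(2,2) c: {S,T0}  orig:{S}
  cell(1,2) cc: {A}

Original NTs in T[1,2] deriving "cc": ["A"]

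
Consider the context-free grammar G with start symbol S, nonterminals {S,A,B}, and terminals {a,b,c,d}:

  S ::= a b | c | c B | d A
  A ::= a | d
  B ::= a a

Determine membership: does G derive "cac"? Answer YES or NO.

Convert to CNF:
  S -> T0 T1 | T2 B | T3 A | c
  A -> a | d
  B -> T0 T0
  T0 -> a
  T1 -> b
  T2 -> c
  T3 -> d

Fill CYK table bottom-up:
  [0..0]={S,T2}  "c"  orig:{S}
  [1..1]={A,T0}  "a"  orig:{A}
  [2..2]={S,T2}  "c"  orig:{S}
  [0..1]=∅  "ca"
  [1..2]=∅  "ac"
  [0..2]=∅  "cac"

S ∉ T[0,2] ⇒ NO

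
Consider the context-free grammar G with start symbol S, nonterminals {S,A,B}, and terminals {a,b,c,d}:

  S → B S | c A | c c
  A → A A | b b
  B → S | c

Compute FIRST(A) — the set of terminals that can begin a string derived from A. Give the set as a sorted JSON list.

FIRST sets, iterate to fixpoint:
pass 1:
  A via A→b b: +{b}
  B via B→c: +{c}
  S via S→B S: +{c}
  S: {c}  A: {b}  B: {c}
pass 2: — fixpoint
  S: {c}  A: {b}  B: {c}

FIRST(A) = ["b"]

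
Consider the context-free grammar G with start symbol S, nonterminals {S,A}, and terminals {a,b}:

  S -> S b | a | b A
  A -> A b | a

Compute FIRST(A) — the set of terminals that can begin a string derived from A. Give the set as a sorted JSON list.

FIRST iteration:
iter 1:
  A via A→a: +{a}
  S via S→a: +{a}
  S via S→b A: +{b}
  S: {a,b}  A: {a}
iter 2: (no change)
  S: {a,b}  A: {a}

FIRST(A) = ["a"]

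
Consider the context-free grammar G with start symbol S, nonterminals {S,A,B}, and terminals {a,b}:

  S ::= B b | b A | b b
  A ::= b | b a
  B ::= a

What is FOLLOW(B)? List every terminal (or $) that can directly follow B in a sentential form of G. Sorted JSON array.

FIRST sets, iterate to fixpoint:
round 1:
  A via A→b: +{b}
  B via B→a: +{a}
  S via S→B b: +{a}
  S via S→b A: +{b}
  FIRST[S]={a,b}  FIRST[A]={b}  FIRST[B]={a}
round 2: (stable)
  FIRST[S]={a,b}  FIRST[A]={b}  FIRST[B]={a}

FOLLOW sets:
seed FOLLOW(S) with $
pass 1:
  S→B b: FOLLOW(B) ⊇ FIRST(b) = {b}; new: +{b}
  S→b A: FOLLOW(A) ⊇ FOLLOW(S) ⊇ {$}; new: +{$}
  S: {$}  A: {$}  B: {b}
pass 2: (stable)
  S: {$}  A: {$}  B: {b}

FOLLOW(B) = ["b"]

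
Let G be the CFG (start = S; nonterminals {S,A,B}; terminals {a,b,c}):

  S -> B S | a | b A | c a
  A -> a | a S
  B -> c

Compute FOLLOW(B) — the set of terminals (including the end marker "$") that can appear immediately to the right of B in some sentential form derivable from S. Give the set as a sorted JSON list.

Compute FIRST by fixpoint:
iter 1:
  A via A→a: +{a}
  B via B→c: +{c}
  S via S→B S: +{c}
  S via S→a: +{a}
  S via S→b A: +{b}
  FIRST(S)={a,b,c}  FIRST(A)={a}  FIRST(B)={c}
iter 2: — fixpoint
  FIRST(S)={a,b,c}  FIRST(A)={a}  FIRST(B)={c}

Compute FOLLOW by fixpoint:
FOLLOW(S) := {$}
[1]
  S→B S: FOLLOW(B) ⊇ FIRST(S) = {a,b,c}; new: +{a,b,c}
  S→b A: FOLLOW(A) ⊇ FOLLOW(S) ⊇ {$}; new: +{$}
  S: {$}  A: {$}  B: {a,b,c}
[2] (stable)
  S: {$}  A: {$}  B: {a,b,c}

FOLLOW(B) = ["a", "b", "c"]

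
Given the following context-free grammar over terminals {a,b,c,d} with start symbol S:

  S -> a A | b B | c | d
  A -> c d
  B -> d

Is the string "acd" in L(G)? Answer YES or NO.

Convert to CNF:
  S -> T2 A | T3 B | c | d
  A -> T0 T1
  B -> d
  T0 -> c
  T1 -> d
  T2 -> a
  T3 -> b

CYK table (by increasing span):
  T[0,0] 'a' = {T2}  orig:{}
  T[1,1] 'c' = {S,T0}  orig:{S}
  T[2,2] 'd' = {B,S,T1}  orig:{B,S}
  T[0,1] 'ac' = ∅
  T[1,2] 'cd' = {A}
  T[0,2] 'acd' = {S}

S ∈ T[0,2] ⇒ YES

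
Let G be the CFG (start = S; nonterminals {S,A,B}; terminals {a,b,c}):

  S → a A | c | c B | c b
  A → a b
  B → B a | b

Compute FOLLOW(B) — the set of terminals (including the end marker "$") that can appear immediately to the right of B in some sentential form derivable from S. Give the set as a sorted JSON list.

FIRST iteration:
pass 1:
  A via A→a b: +{a}
  B via B→b: +{b}
  S via S→a A: +{a}
  S via S→c: +{c}
  FIRST[S]={a,c}  FIRST[A]={a}  FIRST[B]={b}
pass 2: — fixpoint
  FIRST[S]={a,c}  FIRST[A]={a}  FIRST[B]={b}

Compute FOLLOW by fixpoint:
seed FOLLOW(S) with $
round 1:
  B→B a: FOLLOW(B) ⊇ FIRST(a) = {a}; new: +{a}
  S→a A: FOLLOW(A) ⊇ FOLLOW(S) ⊇ {$}; new: +{$}
  S→c B: FOLLOW(B) ⊇ FOLLOW(S) ⊇ {$}; new: +{$}
  FOLLOW(S)={$}  FOLLOW(A)={$}  FOLLOW(B)={$,a}
round 2: (no change)
  FOLLOW(S)={$}  FOLLOW(A)={$}  FOLLOW(B)={$,a}

FOLLOW(B) = ["$", "a"]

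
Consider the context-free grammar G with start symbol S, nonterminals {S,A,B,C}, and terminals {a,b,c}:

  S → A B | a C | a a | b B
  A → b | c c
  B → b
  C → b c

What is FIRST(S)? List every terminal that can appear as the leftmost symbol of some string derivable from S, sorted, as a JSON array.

Compute FIRST by fixpoint:
[1]
  A via A→b: +{b}
  A via A→c c: +{c}
  B via B→b: +{b}
  C via C→b c: +{b}
  S via S→A B: +{b,c}
  S via S→a C: +{a}
  FIRST[S]={a,b,c}  FIRST[A]={b,c}  FIRST[B]={b}  FIRST[C]={b}
[2] (no change)
  FIRST[S]={a,b,c}  FIRST[A]={b,c}  FIRST[B]={b}  FIRST[C]={b}

FIRST(S) = ["a", "b", "c"]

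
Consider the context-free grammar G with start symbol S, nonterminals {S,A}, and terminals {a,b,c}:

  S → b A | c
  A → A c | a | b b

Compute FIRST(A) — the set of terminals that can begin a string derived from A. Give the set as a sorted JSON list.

FIRST iteration:
pass 1:
  A via A→a: +{a}
  A via A→b b: +{b}
  S via S→b A: +{b}
  S via S→c: +{c}
  FIRST[S]={b,c}  FIRST[A]={a,b}
pass 2: done
  FIRST[S]={b,c}  FIRST[A]={a,b}

FIRST(A) = ["a", "b"]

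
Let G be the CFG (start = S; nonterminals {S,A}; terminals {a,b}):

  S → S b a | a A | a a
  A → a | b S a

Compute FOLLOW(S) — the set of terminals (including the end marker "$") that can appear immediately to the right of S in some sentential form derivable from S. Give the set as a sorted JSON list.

FIRST iteration:
pass 1:
  A via A→a: +{a}
  A via A→b S a: +{b}
  S via S→a A: +{a}
  S: {a}  A: {a,b}
pass 2: done
  S: {a}  A: {a,b}

FOLLOW iteration:
seed FOLLOW(S) with $
pass 1:
  A→b S a: FOLLOW(S) ⊇ FIRST(a) = {a}; new: +{a}
  S→S b a: FOLLOW(S) ⊇ FIRST(b) = {b}; new: +{b}
  S→a A: FOLLOW(A) ⊇ FOLLOW(S) ⊇ {$,a,b}; new: +{$,a,b}
  S: {$,a,b}  A: {$,a,b}
pass 2: (stable)
  S: {$,a,b}  A: {$,a,b}

FOLLOW(S) = ["$", "a", "b"]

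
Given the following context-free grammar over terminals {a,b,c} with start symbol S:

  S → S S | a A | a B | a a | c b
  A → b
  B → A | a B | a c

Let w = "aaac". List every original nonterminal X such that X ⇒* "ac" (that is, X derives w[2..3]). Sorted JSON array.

CNF form of G:
  S -> S S | T0 A | T0 B | T0 T0 | T1 T2
  A -> b
  B -> T0 B | T0 T1 | b
  T0 -> a
  T1 -> c
  T2 -> b

CYK table (by increasing span) — only the sub-triangle for w[2..3]:
  T[2,2] 'a' = {T0}  orig:{}
  T[3,3] 'c' = {T1}  orig:{}
  T[2,3] 'ac' = {B}

Original NTs in T[2,3] deriving "ac": ["B"]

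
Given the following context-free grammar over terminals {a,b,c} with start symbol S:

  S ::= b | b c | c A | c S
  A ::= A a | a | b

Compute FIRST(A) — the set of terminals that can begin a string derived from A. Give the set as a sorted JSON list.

FIRST sets, iterate to fixpoint:
round 1:
  A via A→a: +{a}
  A via A→b: +{b}
  S via S→b: +{b}
  S via S→c A: +{c}
  FIRST[S]={b,c}  FIRST[A]={a,b}
round 2: done
  FIRST[S]={b,c}  FIRST[A]={a,b}

FIRST(A) = ["a", "b"]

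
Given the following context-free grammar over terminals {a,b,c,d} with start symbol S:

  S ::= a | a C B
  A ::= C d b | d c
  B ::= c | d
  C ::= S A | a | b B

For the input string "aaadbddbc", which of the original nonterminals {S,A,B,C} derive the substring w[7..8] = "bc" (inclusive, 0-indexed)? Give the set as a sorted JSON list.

CNF form of G:
  S -> T3 X5 | a
  A -> C X4 | T0 T2
  B -> c | d
  C -> S A | T1 B | a
  T0 -> d
  T1 -> b
  T2 -> c
  T3 -> a
  X4 -> T0 T1
  X5 -> C B

CYK fill, restricted to cells inside w[7..8]:
  T[7,7] 'b' = {T1}  orig:{}
  T[8,8] 'c' = {B,T2}  orig:{B}
  T[7,8] 'bc' = {C}

Original NTs in T[7,8] deriving "bc": ["C"]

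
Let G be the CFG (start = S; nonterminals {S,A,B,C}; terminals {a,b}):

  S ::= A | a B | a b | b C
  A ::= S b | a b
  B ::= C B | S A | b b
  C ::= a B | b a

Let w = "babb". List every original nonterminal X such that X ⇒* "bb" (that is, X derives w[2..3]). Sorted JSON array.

CNF form of G:
  S -> S T0 | T0 C | T1 B | T1 T0
  A -> S T0 | T1 T0
  B -> C B | S A | T0 T0
  C -> T0 T1 | T1 B
  T0 -> b
  T1 -> a

Fill CYK table bottom-up (cells [i..j] with 2 ≤ i ≤ j ≤ 3 only):
  cell(2,2) b: {T0}  orig:{}
  cell(3,3) b: {T0}  orig:{}
  cell(2,3) bb: {B}

Original NTs in T[2,3] deriving "bb": ["B"]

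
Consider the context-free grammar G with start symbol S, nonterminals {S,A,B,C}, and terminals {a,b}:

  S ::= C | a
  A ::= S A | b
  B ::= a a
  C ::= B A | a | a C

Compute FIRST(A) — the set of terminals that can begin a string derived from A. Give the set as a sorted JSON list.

Compute FIRST by fixpoint:
pass 1:
  A via A→b: +{b}
  B via B→a a: +{a}
  C via C→B A: +{a}
  S via S→C: +{a}
  FIRST(S)={a}  FIRST(A)={b}  FIRST(B)={a}  FIRST(C)={a}
pass 2:
  A via A→S A: +{a}
  FIRST(S)={a}  FIRST(A)={a,b}  FIRST(B)={a}  FIRST(C)={a}
pass 3: done
  FIRST(S)={a}  FIRST(A)={a,b}  FIRST(B)={a}  FIRST(C)={a}

FIRST(A) = ["a", "b"]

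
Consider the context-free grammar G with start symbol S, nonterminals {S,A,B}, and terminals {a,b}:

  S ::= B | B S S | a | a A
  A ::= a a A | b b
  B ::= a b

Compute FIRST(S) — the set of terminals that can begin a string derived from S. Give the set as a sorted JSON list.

FIRST iteration:
round 1:
  A via A→a a A: +{a}
  A via A→b b: +{b}
  B via B→a b: +{a}
  S via S→B: +{a}
  S: {a}  A: {a,b}  B: {a}
round 2: (stable)
  S: {a}  A: {a,b}  B: {a}

FIRST(S) = ["a"]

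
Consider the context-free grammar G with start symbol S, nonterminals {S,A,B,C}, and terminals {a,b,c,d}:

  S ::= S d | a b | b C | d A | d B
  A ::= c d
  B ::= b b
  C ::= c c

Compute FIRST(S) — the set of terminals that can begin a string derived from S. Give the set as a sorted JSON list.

FIRST iteration:
iter 1:
  A via A→c d: +{c}
  B via B→b b: +{b}
  C via C→c c: +{c}
  S via S→a b: +{a}
  S via S→b C: +{b}
  S via S→d A: +{d}
  S: {a,b,d}  A: {c}  B: {b}  C: {c}
iter 2: (stable)
  S: {a,b,d}  A: {c}  B: {b}  C: {c}

FIRST(S) = ["a", "b", "d"]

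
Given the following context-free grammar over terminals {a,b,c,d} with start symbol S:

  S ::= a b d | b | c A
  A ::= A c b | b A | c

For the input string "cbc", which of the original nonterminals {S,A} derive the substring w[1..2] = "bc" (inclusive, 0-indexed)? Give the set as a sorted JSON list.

Convert to CNF:
  S -> T0 A | T2 X5 | b
  A -> A X4 | T1 A | c
  T0 -> c
  T1 -> b
  T2 -> a
  T3 -> d
  X4 -> T0 T1
  X5 -> T1 T3

Fill CYK table bottom-up (cells [i..j] with 1 ≤ i ≤ j ≤ 2 only):
  cell(1,1) b: {S,T1}  orig:{S}
  cell(2,2) c: {A,T0}  orig:{A}
  cell(1,2) bc: {A}

Original NTs in T[1,2] deriving "bc": ["A"]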